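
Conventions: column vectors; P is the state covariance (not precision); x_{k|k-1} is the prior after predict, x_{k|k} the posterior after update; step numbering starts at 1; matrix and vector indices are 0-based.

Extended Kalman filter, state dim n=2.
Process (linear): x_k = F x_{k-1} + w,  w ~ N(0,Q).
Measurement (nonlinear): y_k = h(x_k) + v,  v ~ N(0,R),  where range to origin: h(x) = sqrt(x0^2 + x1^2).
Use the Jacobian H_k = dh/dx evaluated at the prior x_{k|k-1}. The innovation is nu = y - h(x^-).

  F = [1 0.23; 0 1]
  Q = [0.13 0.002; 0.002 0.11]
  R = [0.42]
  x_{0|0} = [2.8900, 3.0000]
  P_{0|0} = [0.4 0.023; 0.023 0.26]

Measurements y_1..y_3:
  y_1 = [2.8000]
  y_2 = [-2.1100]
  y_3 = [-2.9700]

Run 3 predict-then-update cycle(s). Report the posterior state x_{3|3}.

step 1: x^-=[3.5800, 3.0000]  P^-=[0.5543 0.0848; 0.0848 0.3700]  H_jac=[0.7665 0.6423]  S=[0.9818]  K=[0.4882; 0.3083]  nu=[-1.8708]  x^+=[2.6666, 2.4233]  P^+=[0.3203 -0.0630; -0.0630 0.2767]
step 2: x^-=[3.2240, 2.4233]  P^-=[0.4360 0.0027; 0.0027 0.3867]  H_jac=[0.7994 0.6008]  S=[0.8408]  K=[0.4164; 0.2789]  nu=[-6.1432]  x^+=[0.6658, 0.7099]  P^+=[0.2902 -0.0950; -0.0950 0.3213]
step 3: x^-=[0.8291, 0.7099]  P^-=[0.3935 -0.0191; -0.0191 0.4313]  H_jac=[0.7596 0.6504]  S=[0.8106]  K=[0.3534; 0.3282]  nu=[-4.0615]  x^+=[-0.6063, -0.6230]  P^+=[0.2922 -0.1131; -0.1131 0.3440]

x_post = [-0.6063, -0.6230]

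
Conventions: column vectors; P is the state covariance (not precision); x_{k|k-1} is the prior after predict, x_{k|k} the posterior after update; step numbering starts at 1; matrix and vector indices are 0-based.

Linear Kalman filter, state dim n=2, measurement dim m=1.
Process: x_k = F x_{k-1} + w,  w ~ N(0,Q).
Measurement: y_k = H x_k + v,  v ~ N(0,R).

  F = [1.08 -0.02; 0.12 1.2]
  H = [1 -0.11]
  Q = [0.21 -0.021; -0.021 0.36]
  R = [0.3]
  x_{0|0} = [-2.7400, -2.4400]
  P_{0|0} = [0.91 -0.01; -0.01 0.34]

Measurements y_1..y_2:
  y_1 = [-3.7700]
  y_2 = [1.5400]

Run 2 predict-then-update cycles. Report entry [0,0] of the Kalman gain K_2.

step 1: x^-=[-2.9104, -3.2568]  P^-=[1.2720 0.0758; 0.0758 0.8598]  S=[1.5657]  K=[0.8071; -0.0120]  nu=[-1.2178]  x^+=[-3.8933, -3.2422]  P^+=[0.2521 0.0910; 0.0910 0.8596]
step 2: x^-=[-4.1399, -4.3579]  P^-=[0.5005 0.1087; 0.1087 1.6277]  S=[0.7963]  K=[0.6135; -0.0883]  nu=[5.2006]  x^+=[-0.9492, -4.8172]  P^+=[0.2008 0.1519; 0.1519 1.6214]

K[0,0] = 0.6135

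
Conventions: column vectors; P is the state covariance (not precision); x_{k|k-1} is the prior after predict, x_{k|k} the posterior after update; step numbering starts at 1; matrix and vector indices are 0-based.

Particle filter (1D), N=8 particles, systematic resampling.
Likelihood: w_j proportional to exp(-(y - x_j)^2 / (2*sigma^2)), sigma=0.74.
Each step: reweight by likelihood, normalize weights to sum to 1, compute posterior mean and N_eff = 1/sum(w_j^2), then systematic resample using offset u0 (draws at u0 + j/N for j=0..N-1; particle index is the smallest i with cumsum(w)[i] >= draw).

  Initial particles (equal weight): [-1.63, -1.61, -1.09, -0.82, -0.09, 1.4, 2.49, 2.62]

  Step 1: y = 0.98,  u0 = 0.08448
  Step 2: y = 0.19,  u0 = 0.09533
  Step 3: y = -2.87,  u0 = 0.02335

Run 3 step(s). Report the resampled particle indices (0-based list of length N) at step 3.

step 1: w=[0.0013, 0.0015, 0.0134, 0.0348, 0.2360, 0.5715, 0.0837, 0.0576]  mean=1.0906  Neff=2.5374  idx=[4, 4, 5, 5, 5, 5, 5, 7]
step 2: w=[0.2928, 0.2928, 0.0826, 0.0826, 0.0826, 0.0826, 0.0826, 0.0014]  mean=0.5293  Neff=4.8652  idx=[0, 0, 1, 1, 2, 3, 5, 6]
step 3: w=[0.2500, 0.2500, 0.2500, 0.2500, 0.0000, 0.0000, 0.0000, 0.0000]  mean=-0.0899  Neff=4.0005  idx=[0, 0, 1, 1, 2, 2, 3, 3]

resampled_idx = [0, 0, 1, 1, 2, 2, 3, 3]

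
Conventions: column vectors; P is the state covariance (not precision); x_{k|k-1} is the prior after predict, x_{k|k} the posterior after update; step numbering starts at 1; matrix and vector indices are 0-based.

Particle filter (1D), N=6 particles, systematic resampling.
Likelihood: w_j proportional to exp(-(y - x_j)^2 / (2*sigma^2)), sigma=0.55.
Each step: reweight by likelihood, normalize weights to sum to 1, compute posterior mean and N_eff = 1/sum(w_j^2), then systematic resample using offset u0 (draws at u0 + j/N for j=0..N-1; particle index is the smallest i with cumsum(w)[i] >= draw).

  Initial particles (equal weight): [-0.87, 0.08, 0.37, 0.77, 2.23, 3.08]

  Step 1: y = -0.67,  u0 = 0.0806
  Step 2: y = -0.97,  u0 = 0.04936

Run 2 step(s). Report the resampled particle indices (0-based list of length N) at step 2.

step 1: w=[0.6116, 0.2579, 0.1093, 0.0212, 0.0000, 0.0000]  mean=-0.4547  Neff=2.2078  idx=[0, 0, 0, 0, 1, 2]
step 2: w=[0.2372, 0.2372, 0.2372, 0.2372, 0.0390, 0.0124]  mean=-0.8176  Neff=4.4121  idx=[0, 0, 1, 2, 3, 3]

resampled_idx = [0, 0, 1, 2, 3, 3]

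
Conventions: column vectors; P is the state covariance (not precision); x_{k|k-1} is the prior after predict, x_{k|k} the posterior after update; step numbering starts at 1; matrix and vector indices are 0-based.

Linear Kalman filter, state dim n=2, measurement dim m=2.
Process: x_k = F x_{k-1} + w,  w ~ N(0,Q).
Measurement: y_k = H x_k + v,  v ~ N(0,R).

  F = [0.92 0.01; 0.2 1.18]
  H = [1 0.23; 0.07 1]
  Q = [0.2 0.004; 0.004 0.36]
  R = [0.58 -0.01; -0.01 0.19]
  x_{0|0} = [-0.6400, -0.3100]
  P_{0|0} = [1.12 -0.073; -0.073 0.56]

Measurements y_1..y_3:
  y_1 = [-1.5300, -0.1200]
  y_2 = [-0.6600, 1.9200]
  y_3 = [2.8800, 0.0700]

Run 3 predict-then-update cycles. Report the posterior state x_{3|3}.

step 1: x^-=[-0.5919, -0.4938]  P^-=[1.1467 0.1373; 0.1373 1.1501]  S=[1.8507 0.4743; 0.4743 1.3649]  K=[0.6541 -0.0679; -0.0007 0.8499]  nu=[-0.8245, 0.4152]  x^+=[-1.1594, -0.1403]  P^+=[0.3908 -0.0468; -0.0468 0.1648]
step 2: x^-=[-1.0680, -0.3975]  P^-=[0.5299 0.0270; 0.0270 0.5830]  S=[1.1532 0.1886; 0.1886 0.7793]  K=[0.4701 -0.0316; 0.0176 0.7462]  nu=[0.4994, 2.3922]  x^+=[-0.9087, 1.3964]  P^+=[0.2799 -0.0303; -0.0303 0.1437]
step 3: x^-=[-0.8221, 1.4660]  P^-=[0.4364 0.0243; 0.0243 0.5570]  S=[1.0570 0.1733; 0.1733 0.7525]  K=[0.4221 -0.0244; 0.0233 0.7371]  nu=[3.3649, -1.3384]  x^+=[0.6310, 0.5579]  P^+=[0.2512 -0.0264; -0.0264 0.1417]

x_post = [0.6310, 0.5579]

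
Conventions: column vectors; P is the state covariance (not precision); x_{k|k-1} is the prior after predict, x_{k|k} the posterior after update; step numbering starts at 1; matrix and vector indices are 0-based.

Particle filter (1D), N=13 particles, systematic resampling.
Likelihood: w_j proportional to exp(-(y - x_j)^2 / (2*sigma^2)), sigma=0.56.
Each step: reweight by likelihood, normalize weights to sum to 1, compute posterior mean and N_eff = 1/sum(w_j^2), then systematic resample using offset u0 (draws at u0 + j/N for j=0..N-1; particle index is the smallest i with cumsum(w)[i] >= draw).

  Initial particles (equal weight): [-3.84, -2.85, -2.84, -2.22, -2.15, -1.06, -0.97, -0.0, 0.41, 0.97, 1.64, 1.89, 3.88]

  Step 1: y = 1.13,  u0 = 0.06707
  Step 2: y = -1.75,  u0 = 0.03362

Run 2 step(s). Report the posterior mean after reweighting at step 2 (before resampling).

step 1: w=[0.0000, 0.0000, 0.0000, 0.0000, 0.0000, 0.0002, 0.0003, 0.0504, 0.1691, 0.3709, 0.2552, 0.1538, 0.0000]  mean=1.1379  Neff=3.8834  idx=[8, 8, 9, 9, 9, 9, 9, 10, 10, 10, 10, 11, 11]
step 2: w=[0.4845, 0.4845, 0.0062, 0.0062, 0.0062, 0.0062, 0.0062, 0.0000, 0.0000, 0.0000, 0.0000, 0.0000, 0.0000]  mean=0.4274  Neff=2.1295  idx=[0, 0, 0, 0, 0, 0, 1, 1, 1, 1, 1, 1, 1]

post_mean = 0.4274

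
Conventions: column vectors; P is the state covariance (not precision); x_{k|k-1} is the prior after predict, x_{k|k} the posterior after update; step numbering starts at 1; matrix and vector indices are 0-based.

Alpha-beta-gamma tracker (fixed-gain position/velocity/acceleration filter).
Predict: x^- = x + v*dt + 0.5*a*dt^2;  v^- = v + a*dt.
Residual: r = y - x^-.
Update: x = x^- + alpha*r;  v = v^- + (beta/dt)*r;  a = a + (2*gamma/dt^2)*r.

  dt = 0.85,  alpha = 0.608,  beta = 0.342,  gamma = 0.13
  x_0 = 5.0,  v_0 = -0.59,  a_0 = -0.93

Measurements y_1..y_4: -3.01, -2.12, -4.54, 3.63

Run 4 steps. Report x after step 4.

x_post = -2.4774

step 1: x_pred=4.1625  r=-7.1725  x^+=-0.1984  v^+=-4.2664  a^+=-3.5111
step 2: x_pred=-5.0932  r=2.9732  x^+=-3.2855  v^+=-6.0546  a^+=-2.4412
step 3: x_pred=-9.3138  r=4.7738  x^+=-6.4113  v^+=-6.2088  a^+=-0.7233
step 4: x_pred=-11.9501  r=15.5801  x^+=-2.4774  v^+=-0.5549  a^+=4.8834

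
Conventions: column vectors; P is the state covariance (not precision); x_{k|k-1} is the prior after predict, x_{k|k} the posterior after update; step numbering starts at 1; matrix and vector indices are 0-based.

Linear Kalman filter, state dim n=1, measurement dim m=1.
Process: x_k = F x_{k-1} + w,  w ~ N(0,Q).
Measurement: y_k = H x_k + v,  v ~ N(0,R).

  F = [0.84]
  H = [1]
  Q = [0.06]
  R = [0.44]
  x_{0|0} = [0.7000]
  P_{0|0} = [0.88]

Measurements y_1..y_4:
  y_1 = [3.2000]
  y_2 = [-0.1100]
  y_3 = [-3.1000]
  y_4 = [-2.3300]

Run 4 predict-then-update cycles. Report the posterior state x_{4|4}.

x_post = [-0.7043]

step 1: x^-=[0.5880]  P^-=[0.6809]  S=[1.1209]  K=[0.6075]  nu=[2.6120]  x^+=[2.1747]  P^+=[0.2673]
step 2: x^-=[1.8268]  P^-=[0.2486]  S=[0.6886]  K=[0.3610]  nu=[-1.9368]  x^+=[1.1275]  P^+=[0.1588]
step 3: x^-=[0.9471]  P^-=[0.1721]  S=[0.6121]  K=[0.2811]  nu=[-4.0471]  x^+=[-0.1907]  P^+=[0.1237]
step 4: x^-=[-0.1602]  P^-=[0.1473]  S=[0.5873]  K=[0.2508]  nu=[-2.1698]  x^+=[-0.7043]  P^+=[0.1103]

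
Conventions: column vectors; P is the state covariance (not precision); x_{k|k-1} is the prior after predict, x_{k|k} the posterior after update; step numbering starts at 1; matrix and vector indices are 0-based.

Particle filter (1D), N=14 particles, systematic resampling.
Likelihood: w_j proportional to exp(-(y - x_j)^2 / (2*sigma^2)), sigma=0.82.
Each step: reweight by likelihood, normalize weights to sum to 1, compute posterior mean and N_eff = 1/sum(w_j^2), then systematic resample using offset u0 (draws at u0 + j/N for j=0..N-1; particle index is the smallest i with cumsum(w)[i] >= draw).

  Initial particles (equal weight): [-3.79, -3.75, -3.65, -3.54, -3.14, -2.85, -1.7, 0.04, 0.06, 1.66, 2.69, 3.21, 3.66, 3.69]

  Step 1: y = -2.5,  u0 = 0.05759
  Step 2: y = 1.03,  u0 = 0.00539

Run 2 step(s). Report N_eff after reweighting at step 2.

N_eff = 3.0250

step 1: w=[0.0782, 0.0843, 0.1008, 0.1205, 0.1987, 0.2459, 0.1674, 0.0022, 0.0021, 0.0000, 0.0000, 0.0000, 0.0000, 0.0000]  mean=-3.0158  Neff=6.0288  idx=[0, 1, 2, 3, 3, 4, 4, 4, 5, 5, 5, 6, 6, 6]
step 2: w=[0.0000, 0.0000, 0.0000, 0.0000, 0.0000, 0.0002, 0.0002, 0.0002, 0.0012, 0.0012, 0.0012, 0.3319, 0.3319, 0.3319]  mean=-1.7050  Neff=3.0250  idx=[11, 11, 11, 11, 11, 12, 12, 12, 12, 12, 13, 13, 13, 13]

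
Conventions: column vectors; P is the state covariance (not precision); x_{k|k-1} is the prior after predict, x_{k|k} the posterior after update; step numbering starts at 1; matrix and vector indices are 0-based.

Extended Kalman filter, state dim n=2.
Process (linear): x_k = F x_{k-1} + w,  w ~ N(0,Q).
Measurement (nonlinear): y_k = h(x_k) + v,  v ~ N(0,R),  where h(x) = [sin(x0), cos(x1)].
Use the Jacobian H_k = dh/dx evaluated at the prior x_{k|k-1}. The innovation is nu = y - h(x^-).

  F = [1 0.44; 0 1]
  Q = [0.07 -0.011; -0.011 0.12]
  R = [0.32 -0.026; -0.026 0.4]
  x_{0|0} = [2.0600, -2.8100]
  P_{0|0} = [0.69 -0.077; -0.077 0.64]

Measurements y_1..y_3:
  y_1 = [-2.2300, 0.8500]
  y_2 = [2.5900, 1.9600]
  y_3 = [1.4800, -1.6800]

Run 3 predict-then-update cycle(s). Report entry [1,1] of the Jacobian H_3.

H_jac[1,1] = 0.9745

step 1: x^-=[0.8236, -2.8100]  P^-=[0.8161 0.1936; 0.1936 0.7600]  H_jac=[0.6796 0.0000; 0.0000 0.3255]  S=[0.6969 0.0168; 0.0168 0.4805]  K=[0.7933 0.1034; 0.1765 0.5087]  nu=[-2.9636, 1.7955]  x^+=[-1.3419, -2.4197]  P^+=[0.3696 0.0636; 0.0636 0.6109]
step 2: x^-=[-2.4066, -2.4197]  P^-=[0.6139 0.3215; 0.3215 0.7309]  H_jac=[-0.7418 0.0000; 0.0000 0.6608]  S=[0.6579 -0.1836; -0.1836 0.7192]  K=[-0.6566 0.1277; -0.1885 0.6235]  nu=[3.2606, 2.7106]  x^+=[-4.2013, -1.3444]  P^+=[0.2877 0.1032; 0.1032 0.3848]
step 3: x^-=[-4.7929, -1.3444]  P^-=[0.5230 0.2615; 0.2615 0.5048]  H_jac=[0.0804 0.0000; 0.0000 0.9745]  S=[0.3234 -0.0055; -0.0055 0.8794]  K=[0.1350 0.2906; 0.0746 0.5599]  nu=[0.4832, -1.9045]  x^+=[-5.2811, -2.3746]  P^+=[0.4433 0.1157; 0.1157 0.2278]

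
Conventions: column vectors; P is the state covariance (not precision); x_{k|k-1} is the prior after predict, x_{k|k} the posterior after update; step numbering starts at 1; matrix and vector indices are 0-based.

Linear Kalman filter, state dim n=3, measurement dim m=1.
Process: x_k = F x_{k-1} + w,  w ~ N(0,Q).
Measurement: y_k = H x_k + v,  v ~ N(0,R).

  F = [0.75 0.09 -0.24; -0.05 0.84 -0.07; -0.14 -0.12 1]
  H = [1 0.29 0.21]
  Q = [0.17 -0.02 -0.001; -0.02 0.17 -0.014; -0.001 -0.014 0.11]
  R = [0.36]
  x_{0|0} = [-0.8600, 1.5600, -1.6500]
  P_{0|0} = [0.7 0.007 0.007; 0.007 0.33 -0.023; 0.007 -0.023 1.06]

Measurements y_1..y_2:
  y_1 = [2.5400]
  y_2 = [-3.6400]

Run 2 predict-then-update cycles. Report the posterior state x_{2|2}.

step 1: x^-=[-0.1086, 1.4689, -1.7168]  P^-=[0.6269 0.0054 -0.3304; 0.0054 0.4120 -0.1371; -0.3304 -0.1371 1.1923]  S=[0.9218]  K=[0.6065; 0.1042; -0.1300]  nu=[2.5831]  x^+=[1.4581, 1.7381, -2.0526]  P^+=[0.2878 -0.0529 -0.2578; -0.0529 0.4019 -0.1247; -0.2578 -0.1247 1.1767]
step 2: x^-=[1.7427, 1.5308, -2.4653]  P^-=[0.4940 0.0226 -0.5293; 0.0226 0.4774 -0.2244; -0.5293 -0.2244 1.3984]  S=[0.7193]  K=[0.5413; 0.1585; -0.4181]  nu=[-5.3089]  x^+=[-1.1313, 0.6895, -0.2457]  P^+=[0.2832 -0.0391 -0.3665; -0.0391 0.4593 -0.1767; -0.3665 -0.1767 1.2727]

x_post = [-1.1313, 0.6895, -0.2457]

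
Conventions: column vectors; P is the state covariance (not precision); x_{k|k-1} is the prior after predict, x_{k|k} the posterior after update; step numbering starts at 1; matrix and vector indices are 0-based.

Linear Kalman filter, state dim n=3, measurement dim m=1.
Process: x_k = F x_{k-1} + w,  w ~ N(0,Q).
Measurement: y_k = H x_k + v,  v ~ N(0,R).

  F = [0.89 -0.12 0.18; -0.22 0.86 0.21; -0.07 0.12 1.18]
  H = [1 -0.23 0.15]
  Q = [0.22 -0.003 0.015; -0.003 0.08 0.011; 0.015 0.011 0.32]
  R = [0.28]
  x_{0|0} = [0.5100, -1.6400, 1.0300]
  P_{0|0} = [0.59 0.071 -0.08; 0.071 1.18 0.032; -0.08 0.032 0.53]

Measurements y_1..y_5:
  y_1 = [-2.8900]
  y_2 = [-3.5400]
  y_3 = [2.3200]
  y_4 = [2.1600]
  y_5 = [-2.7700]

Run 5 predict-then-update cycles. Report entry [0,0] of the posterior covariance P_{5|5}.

step 1: x^-=[0.8361, -1.3063, 0.9829]  P^-=[0.6793 -0.1717 -0.0048; -0.1717 0.9967 0.3223; -0.0048 0.3223 1.0989]  S=[1.0921]  K=[0.6575; -0.3229; 0.0786]  nu=[-4.1740]  x^+=[-1.9085, 0.0414, 0.6547]  P^+=[0.2071 0.0602 -0.0613; 0.0602 0.8829 0.3500; -0.0613 0.3500 1.0922]
step 2: x^-=[-1.5857, 0.5929, 0.9111]  P^-=[0.3846 -0.0094 0.1227; -0.0094 0.9005 0.7516; 0.1227 0.7516 1.9627]  S=[0.7456]  K=[0.5433; -0.1392; 0.3275]  nu=[-1.9546]  x^+=[-2.6477, 0.8650, 0.2709]  P^+=[0.1644 0.0470 -0.0100; 0.0470 0.8861 0.7856; -0.0100 0.7856 1.8827]
step 3: x^-=[-2.4115, 1.3833, 0.6088]  P^-=[0.3768 0.0821 0.2926; 0.0821 1.0932 1.3872; 0.2926 1.3872 3.1784]  S=[0.7405]  K=[0.5427; 0.0523; 0.6082]  nu=[4.9583]  x^+=[0.2793, 1.6424, 3.6242]  P^+=[0.1588 0.0611 0.0482; 0.0611 1.0912 1.3636; 0.0482 1.3636 2.9045]
step 4: x^-=[0.7038, 2.1121, 4.4542]  P^-=[0.3991 0.1953 0.4998; 0.1953 1.4878 2.2455; 0.4998 2.2455 4.7580]  S=[0.7700]  K=[0.5573; 0.2466; 0.9052]  nu=[1.2738]  x^+=[1.4137, 2.4263, 5.6072]  P^+=[0.1599 0.0894 0.1113; 0.0894 1.4410 2.0736; 0.1113 2.0736 4.1270]
step 5: x^-=[1.9764, 2.9531, 6.8087]  P^-=[0.4281 0.3289 0.7379; 0.3289 2.0403 3.3031; 0.7379 3.3031 6.6553]  S=[0.8079]  K=[0.5732; 0.4395; 1.2086]  nu=[-5.0885]  x^+=[-0.9406, 0.7165, 0.6589]  P^+=[0.1626 0.1254 0.1781; 0.1254 1.8842 2.8739; 0.1781 2.8739 5.4752]

P_post[0,0] = 0.1626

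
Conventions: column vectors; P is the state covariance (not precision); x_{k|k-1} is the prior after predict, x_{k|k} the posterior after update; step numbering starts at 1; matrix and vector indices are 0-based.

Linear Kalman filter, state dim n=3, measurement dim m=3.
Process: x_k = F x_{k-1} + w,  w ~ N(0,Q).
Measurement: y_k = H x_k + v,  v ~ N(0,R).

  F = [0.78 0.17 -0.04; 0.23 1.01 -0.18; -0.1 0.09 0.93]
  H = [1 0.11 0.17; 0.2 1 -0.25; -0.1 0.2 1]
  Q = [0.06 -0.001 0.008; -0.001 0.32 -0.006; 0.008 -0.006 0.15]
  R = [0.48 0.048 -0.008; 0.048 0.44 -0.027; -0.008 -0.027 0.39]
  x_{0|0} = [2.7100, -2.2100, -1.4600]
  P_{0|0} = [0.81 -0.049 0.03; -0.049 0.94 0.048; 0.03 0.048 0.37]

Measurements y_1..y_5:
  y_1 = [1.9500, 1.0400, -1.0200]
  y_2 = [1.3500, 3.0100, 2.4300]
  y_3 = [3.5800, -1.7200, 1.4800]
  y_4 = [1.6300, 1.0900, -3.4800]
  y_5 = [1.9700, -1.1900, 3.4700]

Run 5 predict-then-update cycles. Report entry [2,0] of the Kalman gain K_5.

K[2,0] = 0.0646

step 1: x^-=[1.7965, -1.3460, -1.8277]  P^-=[0.5650 0.2600 -0.0279; 0.2600 1.2910 0.0541; -0.0279 0.0541 0.4891]  S=[1.1245 0.5616 0.0766; 0.5616 1.8639 0.1271; 0.0766 0.1271 0.9532]  K=[0.4999 0.0588 -0.0820; 0.0028 0.6983 0.2070; 0.0659 -0.0959 0.5349]  nu=[0.6123, 1.5698, 1.2566]  x^+=[2.0919, 0.0120, -1.2658]  P^+=[0.2457 -0.0003 -0.0129; -0.0003 0.3022 0.0014; -0.0129 0.0014 0.2091]
step 2: x^-=[1.6843, 0.7211, -1.3853]  P^-=[0.2192 0.0981 -0.0236; 0.0981 0.6485 -0.0209; -0.0236 -0.0209 0.3384]  S=[0.7297 0.2511 0.0342; 0.2511 1.1704 -0.0173; 0.0342 -0.0173 0.7490]  K=[0.2901 0.0633 -0.0463; 0.0235 0.5724 0.1443; 0.0569 -0.0998 0.4445]  nu=[-0.1781, 1.6057, 3.8395]  x^+=[1.5565, 2.1902, 0.1509]  P^+=[0.1431 0.0119 -0.0102; 0.0119 0.2449 -0.0071; -0.0102 -0.0071 0.1760]
step 3: x^-=[1.5803, 2.5429, 0.1818]  P^-=[0.1583 0.0798 -0.0138; 0.0798 0.5921 -0.0264; -0.0138 -0.0264 0.3061]  S=[0.6662 0.2126 0.0389; 0.2126 1.1041 -0.0213; 0.0389 -0.0213 0.7104]  K=[0.2301 0.0592 -0.0301; 0.0262 0.5542 0.1334; 0.0602 -0.0992 0.4192]  nu=[1.6891, -4.5335, 0.9477]  x^+=[1.6719, 0.2010, 1.1306]  P^+=[0.1132 0.0136 -0.0066; 0.0136 0.2365 -0.0091; -0.0066 -0.0091 0.1668]
step 4: x^-=[1.2931, 0.3841, 0.9023]  P^-=[0.1401 0.0740 -0.0089; 0.0740 0.5828 -0.0260; -0.0089 -0.0260 0.2968]  S=[0.6480 0.2014 0.0428; 0.2014 1.0905 -0.0186; 0.0428 -0.0186 0.6999]  K=[0.2104 0.0564 -0.0229; 0.0263 0.5514 0.1318; 0.0631 -0.0982 0.4114]  nu=[0.1413, 0.6729, -4.3298]  x^+=[1.4601, 0.1880, -0.9362]  P^+=[0.1032 0.0137 -0.0046; 0.0137 0.2352 -0.0094; -0.0046 -0.0094 0.1640]
step 5: x^-=[1.2083, 0.6942, -0.9997]  P^-=[0.1339 0.0718 -0.0066; 0.0718 0.5809 -0.0252; -0.0066 -0.0252 0.2938]  S=[0.6420 0.1974 0.0448; 0.1974 1.0866 -0.0167; 0.0448 -0.0167 0.6968]  K=[0.2036 0.0549 -0.0199; 0.0261 0.5509 0.1318; 0.0646 -0.0975 0.4089]  nu=[0.8553, -2.3758, 4.4517]  x^+=[1.1635, -0.0057, 1.1076]  P^+=[0.0996 0.0137 -0.0036; 0.0137 0.2350 -0.0093; -0.0036 -0.0093 0.1631]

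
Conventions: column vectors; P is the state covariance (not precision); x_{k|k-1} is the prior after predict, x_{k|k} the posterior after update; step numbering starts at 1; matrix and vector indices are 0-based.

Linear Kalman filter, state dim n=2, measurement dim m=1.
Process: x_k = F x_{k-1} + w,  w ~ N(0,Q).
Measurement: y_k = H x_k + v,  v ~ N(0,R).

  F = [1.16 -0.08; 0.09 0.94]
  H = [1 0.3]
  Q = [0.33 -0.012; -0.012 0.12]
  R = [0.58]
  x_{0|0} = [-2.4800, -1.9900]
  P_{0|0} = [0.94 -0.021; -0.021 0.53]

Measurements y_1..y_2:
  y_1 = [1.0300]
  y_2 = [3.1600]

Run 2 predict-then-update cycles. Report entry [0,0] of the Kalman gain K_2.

K[0,0] = 0.6083

step 1: x^-=[-2.7176, -2.0938]  P^-=[1.6022 0.0235; 0.0235 0.5924]  S=[2.2496]  K=[0.7153; 0.0895]  nu=[4.3757]  x^+=[0.4125, -1.7024]  P^+=[0.4510 -0.1204; -0.1204 0.5744]
step 2: x^-=[0.6147, -1.5631]  P^-=[0.9629 -0.1385; -0.1385 0.6108]  S=[1.5148]  K=[0.6083; 0.0295]  nu=[3.0142]  x^+=[2.4481, -1.4742]  P^+=[0.4025 -0.1657; -0.1657 0.6095]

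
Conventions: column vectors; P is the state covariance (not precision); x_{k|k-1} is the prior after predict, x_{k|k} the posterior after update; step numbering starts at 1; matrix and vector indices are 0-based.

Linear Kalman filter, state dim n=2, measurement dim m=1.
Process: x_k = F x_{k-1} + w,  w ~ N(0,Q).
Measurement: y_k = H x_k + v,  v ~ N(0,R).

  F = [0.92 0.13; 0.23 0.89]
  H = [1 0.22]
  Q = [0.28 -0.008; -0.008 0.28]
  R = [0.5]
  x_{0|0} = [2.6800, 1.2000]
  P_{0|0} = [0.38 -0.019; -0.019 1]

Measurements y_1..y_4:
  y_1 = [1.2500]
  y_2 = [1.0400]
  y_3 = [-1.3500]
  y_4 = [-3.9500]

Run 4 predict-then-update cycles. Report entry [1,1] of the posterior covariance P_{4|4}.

step 1: x^-=[2.6216, 1.6844]  P^-=[0.6140 0.1720; 0.1720 1.0844]  S=[1.2421]  K=[0.5248; 0.3305]  nu=[-1.7422]  x^+=[1.7074, 1.1086]  P^+=[0.2719 -0.0435; -0.0435 0.9487]
step 2: x^-=[1.7149, 1.3793]  P^-=[0.5158 0.1224; 0.1224 1.0281]  S=[1.1194]  K=[0.4848; 0.3114]  nu=[-0.9784]  x^+=[1.2406, 1.0747]  P^+=[0.2527 -0.0466; -0.0466 0.9195]
step 3: x^-=[1.2810, 1.2418]  P^-=[0.4983 0.1123; 0.1123 1.0026]  S=[1.0962]  K=[0.4771; 0.3037]  nu=[-2.9042]  x^+=[-0.1045, 0.3598]  P^+=[0.2488 -0.0465; -0.0465 0.9016]
step 4: x^-=[-0.0493, 0.2962]  P^-=[0.4947 0.1095; 0.1095 0.9882]  S=[1.0907]  K=[0.4756; 0.2997]  nu=[-3.9658]  x^+=[-1.9356, -0.8924]  P^+=[0.2479 -0.0460; -0.0460 0.8903]

P_post[1,1] = 0.8903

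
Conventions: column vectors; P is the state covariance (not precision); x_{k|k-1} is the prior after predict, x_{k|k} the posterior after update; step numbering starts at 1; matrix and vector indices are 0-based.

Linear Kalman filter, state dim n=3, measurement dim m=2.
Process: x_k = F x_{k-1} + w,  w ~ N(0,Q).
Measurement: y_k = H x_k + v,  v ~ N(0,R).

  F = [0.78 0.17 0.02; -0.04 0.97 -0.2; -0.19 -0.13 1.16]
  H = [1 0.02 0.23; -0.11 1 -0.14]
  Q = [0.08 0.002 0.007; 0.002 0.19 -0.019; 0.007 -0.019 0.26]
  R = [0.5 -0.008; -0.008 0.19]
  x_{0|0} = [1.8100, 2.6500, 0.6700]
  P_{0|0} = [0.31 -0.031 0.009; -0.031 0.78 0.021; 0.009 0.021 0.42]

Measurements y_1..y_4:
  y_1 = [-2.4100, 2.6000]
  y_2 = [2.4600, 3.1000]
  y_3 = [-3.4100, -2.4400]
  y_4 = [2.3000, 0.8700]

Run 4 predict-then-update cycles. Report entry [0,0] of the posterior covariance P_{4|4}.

P_post[0,0] = 0.1331

step 1: x^-=[1.8757, 2.3641, 0.0888]  P^-=[0.2835 0.0943 -0.0301; 0.0943 0.9356 -0.1828; -0.0301 -0.1828 0.8377]  S=[0.8165 0.0101; 0.0101 1.1750]  K=[0.3404 0.0544; 0.0769 0.8086; 0.1978 -0.2543]  nu=[-4.3534, 0.4547]  x^+=[0.4185, 2.3968, -0.8879]  P^+=[0.1851 0.0184 -0.0681; 0.0184 0.1613 0.0449; -0.0681 0.0449 0.7308]
step 2: x^-=[0.7161, 2.4857, -1.4210]  P^-=[0.2006 0.0437 -0.0621; 0.0437 0.3514 -0.1585; -0.0621 -0.1585 1.2701]  S=[0.7397 -0.0460; -0.0460 0.6015]  K=[0.2575 0.0702; 0.0578 0.6174; 0.2740 -0.5268]  nu=[2.0210, 0.4941]  x^+=[1.2711, 2.9076, -1.1276]  P^+=[0.1503 0.0142 -0.0974; 0.0142 0.1229 0.0318; -0.0974 0.0318 1.0344]
step 3: x^-=[1.4632, 2.9950, -1.9276]  P^-=[0.1763 0.0389 -0.0774; 0.0389 0.3322 -0.2384; -0.0774 -0.2384 1.6934]  S=[0.7298 -0.0779; -0.0779 0.6134]  K=[0.2266 0.0782; 0.0508 0.5955; 0.3445 -0.7176]  nu=[-4.4898, -5.5440]  x^+=[0.0122, -0.5344, 0.5040]  P^+=[0.1379 0.0127 -0.1105; 0.0127 0.1175 0.0241; -0.1105 0.0241 1.2525]
step 4: x^-=[-0.0712, -0.6197, 0.6518]  P^-=[0.1679 0.0386 -0.0836; 0.0386 0.3388 -0.2970; -0.0836 -0.2970 1.9944]  S=[0.7339 -0.0991; -0.0991 0.6420]  K=[0.2148 0.0827; 0.0488 0.5934; 0.3920 -0.8227]  nu=[2.2337, 1.5731]  x^+=[0.5386, 0.4229, 0.2333]  P^+=[0.1331 0.0124 -0.1160; 0.0124 0.1167 0.0214; -0.1160 0.0214 1.3832]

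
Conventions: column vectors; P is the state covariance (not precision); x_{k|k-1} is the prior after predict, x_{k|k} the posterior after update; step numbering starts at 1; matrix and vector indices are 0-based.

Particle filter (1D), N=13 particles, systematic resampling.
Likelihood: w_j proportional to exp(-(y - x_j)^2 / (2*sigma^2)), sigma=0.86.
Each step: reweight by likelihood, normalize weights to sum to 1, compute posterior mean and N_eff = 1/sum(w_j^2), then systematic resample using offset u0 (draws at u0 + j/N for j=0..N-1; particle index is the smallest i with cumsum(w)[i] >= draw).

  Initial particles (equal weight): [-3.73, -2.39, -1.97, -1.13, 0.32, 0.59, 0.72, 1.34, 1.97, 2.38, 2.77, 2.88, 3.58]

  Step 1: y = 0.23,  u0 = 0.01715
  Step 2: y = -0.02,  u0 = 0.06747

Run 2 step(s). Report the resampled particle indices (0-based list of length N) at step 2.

resampled_idx = [1, 1, 2, 3, 4, 4, 5, 6, 7, 8, 9, 10, 12]

step 1: w=[0.0000, 0.0026, 0.0102, 0.0769, 0.2670, 0.2460, 0.2283, 0.1167, 0.0347, 0.0118, 0.0034, 0.0023, 0.0001]  mean=0.5512  Neff=4.8803  idx=[3, 4, 4, 4, 4, 5, 5, 5, 6, 6, 6, 7, 7]
step 2: w=[0.0477, 0.1015, 0.1015, 0.1015, 0.1015, 0.0853, 0.0853, 0.0853, 0.0758, 0.0758, 0.0758, 0.0314, 0.0314]  mean=0.4750  Neff=11.8276  idx=[1, 1, 2, 3, 4, 4, 5, 6, 7, 8, 9, 10, 12]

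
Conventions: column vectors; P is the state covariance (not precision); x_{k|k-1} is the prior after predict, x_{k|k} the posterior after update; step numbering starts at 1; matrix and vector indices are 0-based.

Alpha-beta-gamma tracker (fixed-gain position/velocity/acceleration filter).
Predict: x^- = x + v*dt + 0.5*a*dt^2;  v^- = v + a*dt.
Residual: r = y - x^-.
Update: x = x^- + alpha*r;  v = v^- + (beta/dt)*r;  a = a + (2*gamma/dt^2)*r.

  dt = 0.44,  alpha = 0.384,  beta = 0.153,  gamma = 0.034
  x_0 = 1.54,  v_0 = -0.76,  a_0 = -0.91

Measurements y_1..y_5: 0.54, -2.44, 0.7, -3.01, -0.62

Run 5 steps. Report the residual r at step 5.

step 1: x_pred=1.1175  r=-0.5775  x^+=0.8957  v^+=-1.3612  a^+=-1.1128
step 2: x_pred=0.1891  r=-2.6291  x^+=-0.8205  v^+=-2.7651  a^+=-2.0363
step 3: x_pred=-2.2342  r=2.9342  x^+=-1.1075  v^+=-2.6407  a^+=-1.0057
step 4: x_pred=-2.3668  r=-0.6432  x^+=-2.6138  v^+=-3.3069  a^+=-1.2316
step 5: x_pred=-4.1880  r=3.5680  x^+=-2.8179  v^+=-2.6081  a^+=0.0216

resid = 3.5680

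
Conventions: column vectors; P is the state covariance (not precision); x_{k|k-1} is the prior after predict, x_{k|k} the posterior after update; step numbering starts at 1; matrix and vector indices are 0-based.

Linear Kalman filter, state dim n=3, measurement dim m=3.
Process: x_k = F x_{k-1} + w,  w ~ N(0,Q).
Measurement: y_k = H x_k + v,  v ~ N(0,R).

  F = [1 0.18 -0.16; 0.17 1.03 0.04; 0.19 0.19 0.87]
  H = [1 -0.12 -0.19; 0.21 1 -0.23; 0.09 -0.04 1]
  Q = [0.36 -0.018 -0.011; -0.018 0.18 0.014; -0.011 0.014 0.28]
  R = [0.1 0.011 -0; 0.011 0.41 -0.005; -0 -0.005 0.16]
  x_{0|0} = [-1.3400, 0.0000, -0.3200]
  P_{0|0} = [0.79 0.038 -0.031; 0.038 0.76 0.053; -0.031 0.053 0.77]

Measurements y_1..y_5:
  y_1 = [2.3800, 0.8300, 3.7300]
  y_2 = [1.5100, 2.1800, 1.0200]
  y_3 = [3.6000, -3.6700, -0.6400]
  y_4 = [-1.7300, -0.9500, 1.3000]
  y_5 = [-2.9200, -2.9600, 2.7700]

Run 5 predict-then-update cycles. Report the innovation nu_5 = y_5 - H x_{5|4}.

innov = [-1.8027, -1.8686, 2.1049]

step 1: x^-=[-1.2888, -0.2406, -0.5330]  P^-=[1.2149 0.2838 0.0471; 0.2838 1.0276 0.2668; 0.0471 0.2668 0.9288]  S=[1.2894 0.4040 -0.0603; 0.4040 1.5322 0.0646; -0.0603 0.0646 1.0854]  K=[0.8846 0.1040 0.1766; -0.1239 0.6944 0.1833; -0.0954 0.0308 0.8427]  nu=[3.5387, 1.2187, 4.3694]  x^+=[2.7399, 0.9682, 2.8489]  P^+=[0.0977 0.0356 0.0204; 0.0356 0.2828 0.0340; 0.0204 0.0340 0.1342]
step 2: x^-=[2.4583, 1.5770, 3.1831]  P^-=[0.4747 0.0829 0.0279; 0.0829 0.4986 0.1191; 0.0279 0.1191 0.4158]  S=[0.5718 0.1229 -0.0240; 0.1229 0.9288 0.0207; -0.0240 0.0207 0.5754]  K=[0.7921 0.0815 0.1472; -0.1079 0.5367 0.1616; -0.0903 0.0277 0.7140]  nu=[-0.1543, 0.8189, -2.3213]  x^+=[2.0612, 1.6581, 1.5622]  P^+=[0.0865 0.0270 0.0164; 0.0270 0.2192 0.0295; 0.0164 0.0295 0.1138]
step 3: x^-=[2.1097, 2.1207, 2.0658]  P^-=[0.4593 0.0608 0.0207; 0.0608 0.4273 0.0990; 0.0207 0.0990 0.3943]  S=[0.5617 0.1110 -0.0254; 0.1110 0.8564 0.0047; -0.0254 0.0047 0.5541]  K=[0.7893 0.0750 0.1431; -0.1087 0.5005 0.1485; -0.0903 0.0226 0.7035]  nu=[2.1373, -5.7586, -2.8108]  x^+=[2.9626, -1.4115, -0.2352]  P^+=[0.0857 0.0243 0.0158; 0.0243 0.2044 0.0272; 0.0158 0.0272 0.1121]
step 4: x^-=[2.7462, -0.9597, 0.0901]  P^-=[0.4573 0.0555 0.0188; 0.0555 0.4105 0.0933; 0.0188 0.0933 0.3913]  S=[0.5611 0.1087 -0.0260; 0.1087 0.8400 -0.0005; -0.0260 -0.0005 0.5512]  K=[0.7891 0.0732 0.1421; -0.1090 0.4913 0.1439; -0.0904 0.0208 0.7020]  nu=[-4.5742, -0.5463, 0.9244]  x^+=[-0.7722, -0.5963, 1.1410]  P^+=[0.0855 0.0236 0.0156; 0.0236 0.2006 0.0265; 0.0156 0.0265 0.1119]
step 5: x^-=[-1.0621, -0.6999, 0.7327]  P^-=[0.4569 0.0541 0.0183; 0.0541 0.4062 0.0916; 0.0183 0.0916 0.3906]  S=[0.5611 0.1082 -0.0262; 0.1082 0.8358 -0.0021; -0.0262 -0.0021 0.5505]  K=[0.7891 0.0727 0.1418; -0.1091 0.4888 0.1425; -0.0904 0.0202 0.7016]  nu=[-1.8027, -1.8686, 2.1049]  x^+=[-2.3219, -1.1167, 2.3347]  P^+=[0.0855 0.0234 0.0156; 0.0234 0.1996 0.0262; 0.0156 0.0262 0.1118]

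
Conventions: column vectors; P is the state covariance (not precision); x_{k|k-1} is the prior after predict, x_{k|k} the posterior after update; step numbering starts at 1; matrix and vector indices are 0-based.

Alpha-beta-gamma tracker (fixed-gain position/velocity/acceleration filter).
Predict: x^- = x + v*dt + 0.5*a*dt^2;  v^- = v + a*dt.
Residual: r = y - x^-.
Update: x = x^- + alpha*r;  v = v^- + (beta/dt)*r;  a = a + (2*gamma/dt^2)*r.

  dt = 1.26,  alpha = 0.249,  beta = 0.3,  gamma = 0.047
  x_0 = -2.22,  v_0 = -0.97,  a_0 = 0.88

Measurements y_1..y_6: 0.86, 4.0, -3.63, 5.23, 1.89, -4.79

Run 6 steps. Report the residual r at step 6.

resid = -15.4130

step 1: x_pred=-2.7437  r=3.6037  x^+=-1.8463  v^+=0.9968  a^+=1.0934
step 2: x_pred=0.2776  r=3.7224  x^+=1.2044  v^+=3.2608  a^+=1.3138
step 3: x_pred=6.3559  r=-9.9859  x^+=3.8694  v^+=2.5385  a^+=0.7225
step 4: x_pred=7.6415  r=-2.4115  x^+=7.0410  v^+=2.8747  a^+=0.5797
step 5: x_pred=11.1234  r=-9.2334  x^+=8.8243  v^+=1.4068  a^+=0.0330
step 6: x_pred=10.6230  r=-15.4130  x^+=6.7852  v^+=-2.2214  a^+=-0.8795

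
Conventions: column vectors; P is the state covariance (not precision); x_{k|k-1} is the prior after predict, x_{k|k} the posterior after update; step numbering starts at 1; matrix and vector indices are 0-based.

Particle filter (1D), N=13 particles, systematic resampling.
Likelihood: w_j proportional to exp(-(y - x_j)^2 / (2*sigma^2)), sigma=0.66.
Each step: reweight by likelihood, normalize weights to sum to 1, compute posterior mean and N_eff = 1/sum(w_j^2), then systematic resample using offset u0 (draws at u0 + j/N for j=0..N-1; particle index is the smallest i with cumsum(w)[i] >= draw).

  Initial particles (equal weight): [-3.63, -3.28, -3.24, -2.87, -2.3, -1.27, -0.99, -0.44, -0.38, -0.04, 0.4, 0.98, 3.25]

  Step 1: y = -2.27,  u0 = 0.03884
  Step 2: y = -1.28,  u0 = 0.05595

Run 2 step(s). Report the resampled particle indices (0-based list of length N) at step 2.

resampled_idx = [6, 6, 7, 8, 9, 10, 11, 11, 11, 11, 12, 12, 12]

step 1: w=[0.0407, 0.1054, 0.1155, 0.2249, 0.3396, 0.1079, 0.0518, 0.0073, 0.0056, 0.0011, 0.0001, 0.0000, 0.0000]  mean=-2.4880  Neff=4.8436  idx=[0, 1, 2, 3, 3, 3, 4, 4, 4, 4, 4, 5, 6]
step 2: w=[0.0005, 0.0028, 0.0034, 0.0152, 0.0152, 0.0152, 0.0839, 0.0839, 0.0839, 0.0839, 0.0839, 0.2769, 0.2514]  mean=-1.7180  Neff=5.6894  idx=[6, 6, 7, 8, 9, 10, 11, 11, 11, 11, 12, 12, 12]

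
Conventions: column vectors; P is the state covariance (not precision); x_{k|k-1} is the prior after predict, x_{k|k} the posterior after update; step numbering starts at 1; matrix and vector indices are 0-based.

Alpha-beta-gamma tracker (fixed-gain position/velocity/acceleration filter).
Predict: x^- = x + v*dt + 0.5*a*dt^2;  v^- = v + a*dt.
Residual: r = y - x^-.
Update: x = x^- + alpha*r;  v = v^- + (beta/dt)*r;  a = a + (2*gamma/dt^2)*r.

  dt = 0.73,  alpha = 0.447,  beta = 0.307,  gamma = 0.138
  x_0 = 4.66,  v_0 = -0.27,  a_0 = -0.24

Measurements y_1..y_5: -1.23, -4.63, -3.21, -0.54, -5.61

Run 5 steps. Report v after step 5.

v_post = 0.2142

step 1: x_pred=4.3990  r=-5.6290  x^+=1.8828  v^+=-2.8124  a^+=-3.1554
step 2: x_pred=-1.0110  r=-3.6190  x^+=-2.6287  v^+=-6.6378  a^+=-5.0297
step 3: x_pred=-8.8145  r=5.6045  x^+=-6.3093  v^+=-7.9525  a^+=-2.1270
step 4: x_pred=-12.6814  r=12.1414  x^+=-7.2542  v^+=-4.3992  a^+=4.1612
step 5: x_pred=-9.3569  r=3.7469  x^+=-7.6820  v^+=0.2142  a^+=6.1018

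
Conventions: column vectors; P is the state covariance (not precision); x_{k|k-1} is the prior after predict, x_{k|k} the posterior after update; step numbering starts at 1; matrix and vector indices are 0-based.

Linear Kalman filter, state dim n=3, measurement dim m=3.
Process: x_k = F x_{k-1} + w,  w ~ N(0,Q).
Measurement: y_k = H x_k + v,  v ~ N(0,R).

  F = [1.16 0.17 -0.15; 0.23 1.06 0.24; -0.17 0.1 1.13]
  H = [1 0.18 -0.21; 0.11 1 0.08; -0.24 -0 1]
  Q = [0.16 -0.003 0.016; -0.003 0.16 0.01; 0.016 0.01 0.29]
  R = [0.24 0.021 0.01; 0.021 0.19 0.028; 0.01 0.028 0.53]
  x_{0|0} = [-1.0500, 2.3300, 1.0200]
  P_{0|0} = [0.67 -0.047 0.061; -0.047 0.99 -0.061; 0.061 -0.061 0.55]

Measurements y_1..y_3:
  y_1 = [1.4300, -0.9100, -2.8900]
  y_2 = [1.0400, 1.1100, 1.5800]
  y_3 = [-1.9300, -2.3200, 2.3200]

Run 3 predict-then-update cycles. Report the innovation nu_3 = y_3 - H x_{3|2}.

step 1: x^-=[-0.9749, 2.4731, 1.5641]  P^-=[1.0659 0.2968 -0.1259; 0.2968 1.2923 0.1841; -0.1259 0.1841 0.9859]  S=[1.5370 0.6138 -0.5648; 0.6138 1.5940 0.1802; -0.5648 0.1802 1.6378]  K=[0.7819 -0.0524 0.0423; -0.0382 0.8595 -0.0388; -0.0079 0.0907 0.6077]  nu=[2.2882, -3.4010, -4.6881]  x^+=[0.7941, -0.3556, -1.6115]  P^+=[0.2073 -0.0214 0.0786; -0.0214 0.1639 -0.0020; 0.0786 -0.0020 0.3434]
step 2: x^-=[1.1025, -0.5811, -1.9916]  P^-=[0.4158 0.0617 0.0224; 0.0617 0.3721 0.1305; 0.0224 0.1305 0.7062]  S=[0.7019 0.1605 -0.1937; 0.1605 0.6065 0.1913; -0.1937 0.1913 1.2494]  K=[0.6078 0.0095 0.0309; -0.0053 0.6456 -0.0070; -0.0341 0.1536 0.5321]  nu=[-0.3761, 1.7291, 3.8362]  x^+=[1.0087, 0.5102, 0.3282]  P^+=[0.1605 -0.0071 0.0612; -0.0071 0.1221 0.0126; 0.0612 0.0126 0.3007]
step 3: x^-=[1.2076, 0.8516, 0.2504]  P^-=[0.3615 0.0554 0.0189; 0.0554 0.3327 0.1281; 0.0189 0.1281 0.6594]  S=[0.6437 0.1421 -0.1747; 0.1421 0.5643 0.1877; -0.1747 0.1877 1.2011]  K=[0.5732 0.0190 0.0239; 0.0004 0.6188 -0.0011; -0.0474 0.1657 0.5124]  nu=[-3.2383, -3.3244, 2.3594]  x^+=[-0.6557, -1.2095, 1.0622]  P^+=[0.1506 -0.0046 0.0551; -0.0046 0.1168 0.0157; 0.0551 0.0157 0.2890]

innov = [-3.2383, -3.3244, 2.3594]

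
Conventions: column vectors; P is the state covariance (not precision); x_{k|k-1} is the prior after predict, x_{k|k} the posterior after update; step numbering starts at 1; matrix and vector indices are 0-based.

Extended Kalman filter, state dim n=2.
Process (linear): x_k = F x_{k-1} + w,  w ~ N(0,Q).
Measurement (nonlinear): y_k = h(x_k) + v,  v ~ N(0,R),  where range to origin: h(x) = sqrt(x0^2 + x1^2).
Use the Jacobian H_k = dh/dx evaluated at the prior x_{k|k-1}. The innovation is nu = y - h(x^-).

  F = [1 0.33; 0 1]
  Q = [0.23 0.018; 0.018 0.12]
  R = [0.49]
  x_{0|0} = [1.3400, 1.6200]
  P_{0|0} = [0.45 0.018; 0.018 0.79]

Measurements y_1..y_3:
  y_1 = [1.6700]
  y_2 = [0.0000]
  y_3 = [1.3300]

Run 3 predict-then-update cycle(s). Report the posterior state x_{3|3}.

x_post = [1.0922, 0.5257]

step 1: x^-=[1.8746, 1.6200]  P^-=[0.7779 0.2967; 0.2967 0.9100]  H_jac=[0.7566 0.6539]  S=[1.6179]  K=[0.4837; 0.5065]  nu=[-0.8076]  x^+=[1.4840, 1.2109]  P^+=[0.3994 -0.0997; -0.0997 0.4949]
step 2: x^-=[1.8836, 1.2109]  P^-=[0.6175 0.0816; 0.0816 0.6149]  H_jac=[0.8412 0.5408]  S=[1.1810]  K=[0.4772; 0.3397]  nu=[-2.2393]  x^+=[0.8150, 0.4502]  P^+=[0.3486 -0.1098; -0.1098 0.4786]
step 3: x^-=[0.9636, 0.4502]  P^-=[0.5582 0.0661; 0.0661 0.5986]  H_jac=[0.9060 0.4233]  S=[1.1062]  K=[0.4825; 0.2832]  nu=[0.2664]  x^+=[1.0922, 0.5257]  P^+=[0.3007 -0.0850; -0.0850 0.5099]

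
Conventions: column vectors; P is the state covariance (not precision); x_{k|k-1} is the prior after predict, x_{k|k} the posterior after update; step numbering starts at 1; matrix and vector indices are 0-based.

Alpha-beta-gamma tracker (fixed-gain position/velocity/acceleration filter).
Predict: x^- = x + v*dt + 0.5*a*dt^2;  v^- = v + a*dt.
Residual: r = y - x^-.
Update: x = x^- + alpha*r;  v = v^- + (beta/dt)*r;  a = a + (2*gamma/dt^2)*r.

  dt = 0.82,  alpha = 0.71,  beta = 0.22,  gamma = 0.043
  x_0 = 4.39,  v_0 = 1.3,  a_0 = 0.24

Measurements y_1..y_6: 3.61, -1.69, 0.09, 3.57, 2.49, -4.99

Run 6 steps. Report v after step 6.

v_post = -2.2678

step 1: x_pred=5.5367  r=-1.9267  x^+=4.1687  v^+=0.9799  a^+=-0.0064
step 2: x_pred=4.9701  r=-6.6601  x^+=0.2414  v^+=-0.8122  a^+=-0.8582
step 3: x_pred=-0.7132  r=0.8032  x^+=-0.1429  v^+=-1.3005  a^+=-0.7555
step 4: x_pred=-1.4633  r=5.0333  x^+=2.1103  v^+=-0.5696  a^+=-0.1118
step 5: x_pred=1.6057  r=0.8843  x^+=2.2335  v^+=-0.4240  a^+=0.0013
step 6: x_pred=1.8863  r=-6.8763  x^+=-2.9959  v^+=-2.2678  a^+=-0.8781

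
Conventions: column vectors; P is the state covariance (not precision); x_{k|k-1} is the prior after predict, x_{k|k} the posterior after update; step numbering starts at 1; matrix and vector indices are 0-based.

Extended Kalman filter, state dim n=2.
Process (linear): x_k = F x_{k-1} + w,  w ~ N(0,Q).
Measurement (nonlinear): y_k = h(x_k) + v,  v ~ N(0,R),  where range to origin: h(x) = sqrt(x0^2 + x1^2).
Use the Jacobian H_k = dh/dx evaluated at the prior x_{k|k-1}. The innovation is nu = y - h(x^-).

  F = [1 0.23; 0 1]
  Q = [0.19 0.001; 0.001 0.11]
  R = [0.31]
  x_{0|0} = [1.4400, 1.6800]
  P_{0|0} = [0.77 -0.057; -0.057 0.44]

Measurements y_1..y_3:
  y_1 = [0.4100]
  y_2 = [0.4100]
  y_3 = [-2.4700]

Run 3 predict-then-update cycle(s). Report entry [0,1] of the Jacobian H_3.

H_jac[0,1] = 0.7171

step 1: x^-=[1.8264, 1.6800]  P^-=[0.9571 0.0452; 0.0452 0.5500]  H_jac=[0.7360 0.6770]  S=[1.1255]  K=[0.6530; 0.3604]  nu=[-2.0716]  x^+=[0.4737, 0.9335]  P^+=[0.4771 -0.2197; -0.2197 0.4038]
step 2: x^-=[0.6884, 0.9335]  P^-=[0.5874 -0.1258; -0.1258 0.5138]  H_jac=[0.5935 0.8048]  S=[0.7296]  K=[0.3391; 0.4645]  nu=[-0.7498]  x^+=[0.4341, 0.5852]  P^+=[0.5035 -0.2407; -0.2407 0.3564]
step 3: x^-=[0.5687, 0.5852]  P^-=[0.6017 -0.1577; -0.1577 0.4664]  H_jac=[0.6969 0.7171]  S=[0.6844]  K=[0.4474; 0.3281]  nu=[-3.2860]  x^+=[-0.9014, -0.4929]  P^+=[0.4647 -0.2582; -0.2582 0.3927]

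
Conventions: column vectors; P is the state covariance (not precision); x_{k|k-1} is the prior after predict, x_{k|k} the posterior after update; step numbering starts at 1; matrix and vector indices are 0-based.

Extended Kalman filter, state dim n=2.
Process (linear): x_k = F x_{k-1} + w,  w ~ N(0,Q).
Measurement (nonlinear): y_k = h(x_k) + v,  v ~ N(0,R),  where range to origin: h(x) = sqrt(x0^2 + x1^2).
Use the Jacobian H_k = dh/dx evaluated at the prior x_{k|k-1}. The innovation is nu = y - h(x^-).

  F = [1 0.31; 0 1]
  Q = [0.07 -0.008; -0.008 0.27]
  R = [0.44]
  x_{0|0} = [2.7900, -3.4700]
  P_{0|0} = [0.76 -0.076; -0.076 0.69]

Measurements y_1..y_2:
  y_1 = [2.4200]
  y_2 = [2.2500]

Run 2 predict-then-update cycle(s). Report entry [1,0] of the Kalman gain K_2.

step 1: x^-=[1.7143, -3.4700]  P^-=[0.8492 0.1299; 0.1299 0.9600]  H_jac=[0.4429 -0.8966]  S=[1.2751]  K=[0.2036; -0.6299]  nu=[-1.4504]  x^+=[1.4189, -2.5564]  P^+=[0.7963 0.2935; 0.2935 0.4541]
step 2: x^-=[0.6264, -2.5564]  P^-=[1.0919 0.4262; 0.4262 0.7241]  H_jac=[0.2380 -0.9713]  S=[0.9879]  K=[-0.1560; -0.6092]  nu=[-0.3821]  x^+=[0.6860, -2.3237]  P^+=[1.0679 0.3323; 0.3323 0.3574]

K[1,0] = -0.6092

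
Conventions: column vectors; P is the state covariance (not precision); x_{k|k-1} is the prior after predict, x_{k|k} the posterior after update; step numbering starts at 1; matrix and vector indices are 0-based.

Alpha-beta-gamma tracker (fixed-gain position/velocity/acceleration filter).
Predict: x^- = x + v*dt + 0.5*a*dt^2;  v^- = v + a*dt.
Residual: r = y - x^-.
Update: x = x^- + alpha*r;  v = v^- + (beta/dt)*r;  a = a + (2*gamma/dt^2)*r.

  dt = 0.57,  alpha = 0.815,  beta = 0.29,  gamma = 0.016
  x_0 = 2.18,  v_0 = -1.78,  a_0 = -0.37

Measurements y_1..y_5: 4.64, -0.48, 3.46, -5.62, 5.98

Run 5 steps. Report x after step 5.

step 1: x_pred=1.1053  r=3.5347  x^+=3.9861  v^+=-0.1925  a^+=-0.0219
step 2: x_pred=3.8728  r=-4.3528  x^+=0.3253  v^+=-2.4196  a^+=-0.4506
step 3: x_pred=-1.1271  r=4.5871  x^+=2.6114  v^+=-0.3426  a^+=0.0012
step 4: x_pred=2.4163  r=-8.0363  x^+=-4.1333  v^+=-4.4306  a^+=-0.7903
step 5: x_pred=-6.7871  r=12.7671  x^+=3.6181  v^+=1.6145  a^+=0.4672

x_post = 3.6181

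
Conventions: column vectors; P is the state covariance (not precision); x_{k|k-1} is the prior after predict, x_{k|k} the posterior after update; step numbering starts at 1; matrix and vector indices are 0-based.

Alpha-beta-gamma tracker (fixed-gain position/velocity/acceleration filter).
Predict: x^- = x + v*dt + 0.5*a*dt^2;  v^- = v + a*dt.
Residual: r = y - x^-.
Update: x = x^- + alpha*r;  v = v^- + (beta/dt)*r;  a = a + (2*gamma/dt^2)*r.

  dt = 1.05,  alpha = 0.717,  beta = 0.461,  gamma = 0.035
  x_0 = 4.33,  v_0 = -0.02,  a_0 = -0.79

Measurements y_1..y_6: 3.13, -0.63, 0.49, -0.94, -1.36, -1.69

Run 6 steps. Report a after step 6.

step 1: x_pred=3.8735  r=-0.7435  x^+=3.3404  v^+=-1.1759  a^+=-0.8372
step 2: x_pred=1.6442  r=-2.2742  x^+=0.0136  v^+=-3.0535  a^+=-0.9816
step 3: x_pred=-3.7337  r=4.2237  x^+=-0.7053  v^+=-2.2298  a^+=-0.7134
step 4: x_pred=-3.4398  r=2.4998  x^+=-1.6475  v^+=-1.8813  a^+=-0.5547
step 5: x_pred=-3.9286  r=2.5686  x^+=-2.0869  v^+=-1.3360  a^+=-0.3916
step 6: x_pred=-3.7056  r=2.0156  x^+=-2.2604  v^+=-0.8623  a^+=-0.2636

a_post = -0.2636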